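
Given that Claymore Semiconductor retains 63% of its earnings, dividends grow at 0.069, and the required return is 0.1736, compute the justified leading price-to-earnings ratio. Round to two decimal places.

Payout ratio b = 1 − 0.63 = 0.37.
Justified leading P/E = b/(r−g) = 0.37/(0.1736−0.069) = 3.5373

3.54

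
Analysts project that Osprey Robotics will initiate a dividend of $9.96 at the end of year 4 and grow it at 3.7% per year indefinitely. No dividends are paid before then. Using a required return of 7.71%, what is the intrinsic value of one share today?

Deferred-dividend DDM. At t=3 the remaining stream is a growing perpetuity with first payment D_4 = 9.96.
V_3 = D_4/(r−g) = 9.96/(0.0771−0.037) = 248.3791
P₀ = V_3/(1+r)^3 = 248.3791/(1+0.0771)^3 = 198.7682

$198.77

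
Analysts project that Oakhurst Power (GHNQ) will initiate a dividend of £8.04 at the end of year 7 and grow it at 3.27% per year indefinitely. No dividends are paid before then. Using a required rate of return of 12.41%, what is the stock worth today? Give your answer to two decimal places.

Deferred-dividend DDM. At t=6 the remaining stream is a growing perpetuity with first payment D_7 = 8.04.
V_6 = D_7/(r−g) = 8.04/(0.1241−0.0327) = 87.9650
P₀ = V_6/(1+r)^6 = 87.9650/(1+0.1241)^6 = 43.5994

£43.60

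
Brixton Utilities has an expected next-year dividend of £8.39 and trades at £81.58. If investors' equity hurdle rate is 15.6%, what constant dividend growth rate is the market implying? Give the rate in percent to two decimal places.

From P₀ = D₁/(r − g), the implied growth is g = r − D₁/P₀.
g = 0.156 − 8.39/81.58 = 0.156 − 0.10284 = 0.05316

5.32%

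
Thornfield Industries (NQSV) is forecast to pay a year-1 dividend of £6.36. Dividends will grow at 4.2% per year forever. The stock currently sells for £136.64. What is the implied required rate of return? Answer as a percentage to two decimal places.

Rearranging the constant-growth DDM: r = D₁/P₀ + g.
r = 6.3600 / 136.64 + 0.042 = 0.04655 + 0.042 = 0.08855

8.85%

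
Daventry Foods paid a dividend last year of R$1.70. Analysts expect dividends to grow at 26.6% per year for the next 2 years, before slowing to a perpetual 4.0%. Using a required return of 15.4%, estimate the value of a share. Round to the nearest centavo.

Two-stage DDM. Project D₁…D_2 at 0.266, terminal growth 0.04, discount at r = 0.154.
D_1 = 2.1522
D_2 = 2.7247
Terminal value at t=2: TV = D_3/(r−g) = 2.8337/(0.154−0.04) = 24.8568
P₀ = 2.1522/(1+0.154)^1 + 2.7247/(1+0.154)^2 + 24.8568/(1+0.154)^2 = 22.5762

R$22.58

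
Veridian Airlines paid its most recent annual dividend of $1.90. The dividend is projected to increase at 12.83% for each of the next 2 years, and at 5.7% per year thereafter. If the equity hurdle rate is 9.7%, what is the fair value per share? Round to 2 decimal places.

Two-stage DDM. Project D₁…D_2 at 0.1283, terminal growth 0.057, discount at r = 0.097.
D_1 = 2.1438
D_2 = 2.4188
Terminal value at t=2: TV = D_3/(r−g) = 2.5567/(0.097−0.057) = 63.9172
P₀ = 2.1438/(1+0.097)^1 + 2.4188/(1+0.097)^2 + 63.9172/(1+0.097)^2 = 57.0776

$57.08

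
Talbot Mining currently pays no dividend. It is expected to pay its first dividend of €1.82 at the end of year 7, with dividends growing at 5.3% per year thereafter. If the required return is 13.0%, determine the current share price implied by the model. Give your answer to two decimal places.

€11.35

Deferred-dividend DDM. At t=6 the remaining stream is a growing perpetuity with first payment D_7 = 1.82.
V_6 = D_7/(r−g) = 1.82/(0.13−0.053) = 23.6364
P₀ = V_6/(1+r)^6 = 23.6364/(1+0.13)^6 = 11.3530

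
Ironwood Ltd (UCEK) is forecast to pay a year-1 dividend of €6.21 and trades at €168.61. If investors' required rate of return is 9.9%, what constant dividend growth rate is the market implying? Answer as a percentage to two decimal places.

From P₀ = D₁/(r − g), the implied growth is g = r − D₁/P₀.
g = 0.099 − 6.21/168.61 = 0.099 − 0.03683 = 0.06217

6.22%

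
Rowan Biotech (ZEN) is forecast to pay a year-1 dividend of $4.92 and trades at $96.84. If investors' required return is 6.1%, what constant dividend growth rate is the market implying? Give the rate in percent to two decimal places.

1.02%

From P₀ = D₁/(r − g), the implied growth is g = r − D₁/P₀.
g = 0.061 − 4.92/96.84 = 0.061 − 0.05081 = 0.01019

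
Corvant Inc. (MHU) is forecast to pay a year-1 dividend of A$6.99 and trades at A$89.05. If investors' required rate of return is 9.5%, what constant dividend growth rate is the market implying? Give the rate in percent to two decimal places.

1.65%

From P₀ = D₁/(r − g), the implied growth is g = r − D₁/P₀.
g = 0.095 − 6.99/89.05 = 0.095 − 0.07850 = 0.01650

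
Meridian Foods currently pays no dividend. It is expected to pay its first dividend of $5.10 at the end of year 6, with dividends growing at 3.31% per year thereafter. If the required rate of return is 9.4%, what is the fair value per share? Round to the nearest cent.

$53.44

Deferred-dividend DDM. At t=5 the remaining stream is a growing perpetuity with first payment D_6 = 5.10.
V_5 = D_6/(r−g) = 5.10/(0.094−0.0331) = 83.7438
P₀ = V_5/(1+r)^5 = 83.7438/(1+0.094)^5 = 53.4400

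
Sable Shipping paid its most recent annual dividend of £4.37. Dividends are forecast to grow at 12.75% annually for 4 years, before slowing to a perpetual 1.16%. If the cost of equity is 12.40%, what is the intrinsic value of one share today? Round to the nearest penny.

Two-stage DDM. Project D₁…D_4 at 0.1275, terminal growth 0.0116, discount at r = 0.124.
D_1 = 4.9272
D_2 = 5.5554
D_3 = 6.2637
D_4 = 7.0623
Terminal value at t=4: TV = D_5/(r−g) = 7.1442/(0.124−0.0116) = 63.5609
P₀ = 4.9272/(1+0.124)^1 + 5.5554/(1+0.124)^2 + 6.2637/(1+0.124)^3 + 7.0623/(1+0.124)^4 + 63.5609/(1+0.124)^4 = 57.4387

£57.44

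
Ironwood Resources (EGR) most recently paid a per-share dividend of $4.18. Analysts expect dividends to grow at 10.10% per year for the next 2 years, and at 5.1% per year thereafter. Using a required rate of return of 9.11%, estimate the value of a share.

$120.03

Two-stage DDM. Project D₁…D_2 at 0.101, terminal growth 0.051, discount at r = 0.0911.
D_1 = 4.6022
D_2 = 5.0670
Terminal value at t=2: TV = D_3/(r−g) = 5.3254/(0.0911−0.051) = 132.8034
P₀ = 4.6022/(1+0.0911)^1 + 5.0670/(1+0.0911)^2 + 132.8034/(1+0.0911)^2 = 120.0268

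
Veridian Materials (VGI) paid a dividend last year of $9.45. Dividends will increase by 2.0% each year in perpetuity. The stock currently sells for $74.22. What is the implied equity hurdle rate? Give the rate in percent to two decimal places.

Rearranging the constant-growth DDM: r = D₁/P₀ + g.
D₁ = 9.45 × (1 + 0.02) = 9.6390.
r = 9.6390 / 74.22 + 0.02 = 0.12987 + 0.02 = 0.14987

14.99%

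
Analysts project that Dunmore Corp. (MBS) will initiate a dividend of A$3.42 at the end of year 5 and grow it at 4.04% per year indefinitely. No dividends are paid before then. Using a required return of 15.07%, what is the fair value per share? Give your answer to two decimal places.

A$17.68

Deferred-dividend DDM. At t=4 the remaining stream is a growing perpetuity with first payment D_5 = 3.42.
V_4 = D_5/(r−g) = 3.42/(0.1507−0.0404) = 31.0063
P₀ = V_4/(1+r)^4 = 31.0063/(1+0.1507)^4 = 17.6849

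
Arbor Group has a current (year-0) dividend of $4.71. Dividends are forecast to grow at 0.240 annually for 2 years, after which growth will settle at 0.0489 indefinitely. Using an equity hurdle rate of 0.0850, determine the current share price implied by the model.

Two-stage DDM. Project D₁…D_2 at 0.24, terminal growth 0.0489, discount at r = 0.085.
D_1 = 5.8404
D_2 = 7.2421
Terminal value at t=2: TV = D_3/(r−g) = 7.5962/(0.085−0.0489) = 210.4220
P₀ = 5.8404/(1+0.085)^1 + 7.2421/(1+0.085)^2 + 210.4220/(1+0.085)^2 = 190.2788

$190.28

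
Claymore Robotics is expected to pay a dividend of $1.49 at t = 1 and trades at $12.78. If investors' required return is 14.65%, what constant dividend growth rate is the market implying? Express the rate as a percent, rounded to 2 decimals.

2.99%

From P₀ = D₁/(r − g), the implied growth is g = r − D₁/P₀.
g = 0.1465 − 1.49/12.78 = 0.1465 − 0.11659 = 0.02991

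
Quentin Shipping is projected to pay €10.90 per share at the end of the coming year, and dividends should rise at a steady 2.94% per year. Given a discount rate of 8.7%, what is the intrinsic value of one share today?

€189.24

Gordon growth model: P₀ = D₁/(r − g), with D₁ = 10.90 given directly.
P₀ = 10.9000 / (0.087 − 0.0294) = 10.9000 / 0.0576 = 189.2361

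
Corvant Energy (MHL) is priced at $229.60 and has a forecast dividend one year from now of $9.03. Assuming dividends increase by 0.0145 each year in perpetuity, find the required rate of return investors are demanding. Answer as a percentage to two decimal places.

Rearranging the constant-growth DDM: r = D₁/P₀ + g.
r = 9.0300 / 229.60 + 0.0145 = 0.03933 + 0.0145 = 0.05383

5.38%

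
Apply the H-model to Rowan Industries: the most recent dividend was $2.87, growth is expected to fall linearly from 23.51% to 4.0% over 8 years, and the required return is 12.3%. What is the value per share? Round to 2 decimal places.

$62.95

H-model: P₀ = D₀[(1+g_L) + H(g_S−g_L)]/(r−g_L), with H = 8/2 = 4.
P₀ = 2.87 × [(1+0.04) + 4×(0.2351−0.04)] / (0.123−0.04)
   = 2.87 × 1.8204 / 0.083 = 62.9464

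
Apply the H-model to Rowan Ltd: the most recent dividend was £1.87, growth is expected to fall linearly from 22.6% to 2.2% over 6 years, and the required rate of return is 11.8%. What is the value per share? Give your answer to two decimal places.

H-model: P₀ = D₀[(1+g_L) + H(g_S−g_L)]/(r−g_L), with H = 6/2 = 3.
P₀ = 1.87 × [(1+0.022) + 3×(0.226−0.022)] / (0.118−0.022)
   = 1.87 × 1.6340 / 0.096 = 31.8290

£31.83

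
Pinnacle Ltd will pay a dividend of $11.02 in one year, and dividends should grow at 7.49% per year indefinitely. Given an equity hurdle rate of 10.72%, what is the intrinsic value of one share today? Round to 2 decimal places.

$341.18

Gordon growth model: P₀ = D₁/(r − g), with D₁ = 11.02 given directly.
P₀ = 11.0200 / (0.1072 − 0.0749) = 11.0200 / 0.0323 = 341.1765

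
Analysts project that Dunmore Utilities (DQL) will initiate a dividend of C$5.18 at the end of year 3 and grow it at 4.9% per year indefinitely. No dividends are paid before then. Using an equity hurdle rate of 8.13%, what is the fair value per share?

Deferred-dividend DDM. At t=2 the remaining stream is a growing perpetuity with first payment D_3 = 5.18.
V_2 = D_3/(r−g) = 5.18/(0.0813−0.049) = 160.3715
P₀ = V_2/(1+r)^2 = 160.3715/(1+0.0813)^2 = 137.1623

C$137.16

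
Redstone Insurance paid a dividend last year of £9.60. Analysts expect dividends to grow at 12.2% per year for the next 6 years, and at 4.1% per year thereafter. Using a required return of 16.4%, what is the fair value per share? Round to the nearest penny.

Two-stage DDM. Project D₁…D_6 at 0.122, terminal growth 0.041, discount at r = 0.164.
D_1 = 10.7712
D_2 = 12.0853
D_3 = 13.5597
D_4 = 15.2140
D_5 = 17.0701
D_6 = 19.1526
Terminal value at t=6: TV = D_7/(r−g) = 19.9379/(0.164−0.041) = 162.0966
P₀ = 10.7712/(1+0.164)^1 + 12.0853/(1+0.164)^2 + 13.5597/(1+0.164)^3 + 15.2140/(1+0.164)^4 + 17.0701/(1+0.164)^5 + 19.1526/(1+0.164)^6 + 162.0966/(1+0.164)^6 = 115.9190

£115.92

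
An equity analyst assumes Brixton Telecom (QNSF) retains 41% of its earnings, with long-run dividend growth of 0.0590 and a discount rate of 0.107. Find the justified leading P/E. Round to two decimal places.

Payout ratio b = 1 − 0.41 = 0.59.
Justified leading P/E = b/(r−g) = 0.59/(0.107−0.059) = 12.2917

12.29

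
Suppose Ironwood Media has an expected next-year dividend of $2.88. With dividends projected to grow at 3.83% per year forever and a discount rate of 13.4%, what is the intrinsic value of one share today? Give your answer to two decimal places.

$30.09

Gordon growth model: P₀ = D₁/(r − g), with D₁ = 2.88 given directly.
P₀ = 2.8800 / (0.134 − 0.0383) = 2.8800 / 0.0957 = 30.0940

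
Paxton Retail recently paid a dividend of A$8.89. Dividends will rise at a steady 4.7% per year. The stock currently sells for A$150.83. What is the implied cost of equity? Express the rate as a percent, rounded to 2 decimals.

10.87%

Rearranging the constant-growth DDM: r = D₁/P₀ + g.
D₁ = 8.89 × (1 + 0.047) = 9.3078.
r = 9.3078 / 150.83 + 0.047 = 0.06171 + 0.047 = 0.10871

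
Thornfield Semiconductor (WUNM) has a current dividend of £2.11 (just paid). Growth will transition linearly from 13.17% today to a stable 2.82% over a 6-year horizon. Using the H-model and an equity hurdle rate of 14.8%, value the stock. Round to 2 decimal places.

£23.58

H-model: P₀ = D₀[(1+g_L) + H(g_S−g_L)]/(r−g_L), with H = 6/2 = 3.
P₀ = 2.11 × [(1+0.0282) + 3×(0.1317−0.0282)] / (0.148−0.0282)
   = 2.11 × 1.3387 / 0.1198 = 23.5781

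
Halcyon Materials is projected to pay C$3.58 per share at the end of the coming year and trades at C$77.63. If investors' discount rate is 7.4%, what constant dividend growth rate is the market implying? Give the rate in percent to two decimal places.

From P₀ = D₁/(r − g), the implied growth is g = r − D₁/P₀.
g = 0.074 − 3.58/77.63 = 0.074 − 0.04612 = 0.02788

2.79%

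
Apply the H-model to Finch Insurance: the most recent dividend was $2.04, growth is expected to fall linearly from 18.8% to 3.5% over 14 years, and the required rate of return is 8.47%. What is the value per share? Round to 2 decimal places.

H-model: P₀ = D₀[(1+g_L) + H(g_S−g_L)]/(r−g_L), with H = 14/2 = 7.
P₀ = 2.04 × [(1+0.035) + 7×(0.188−0.035)] / (0.0847−0.035)
   = 2.04 × 2.1060 / 0.0497 = 86.4435

$86.44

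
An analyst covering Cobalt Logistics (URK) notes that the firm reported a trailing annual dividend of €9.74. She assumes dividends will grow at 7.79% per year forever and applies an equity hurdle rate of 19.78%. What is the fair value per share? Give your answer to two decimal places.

€87.56

Gordon growth model: P₀ = D₁/(r − g). D₁ = 9.74 × (1 + 0.0779) = 10.4987.
P₀ = 10.4987 / (0.1978 − 0.0779) = 10.4987 / 0.1199 = 87.5625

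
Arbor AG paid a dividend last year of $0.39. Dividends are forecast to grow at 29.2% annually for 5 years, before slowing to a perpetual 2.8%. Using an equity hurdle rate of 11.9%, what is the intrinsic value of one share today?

Two-stage DDM. Project D₁…D_5 at 0.292, terminal growth 0.028, discount at r = 0.119.
D_1 = 0.5039
D_2 = 0.6510
D_3 = 0.8411
D_4 = 1.0867
D_5 = 1.4040
Terminal value at t=5: TV = D_6/(r−g) = 1.4433/(0.119−0.028) = 15.8609
P₀ = 0.5039/(1+0.119)^1 + 0.6510/(1+0.119)^2 + 0.8411/(1+0.119)^3 + 1.0867/(1+0.119)^4 + 1.4040/(1+0.119)^5 + 15.8609/(1+0.119)^5 = 12.1041

$12.10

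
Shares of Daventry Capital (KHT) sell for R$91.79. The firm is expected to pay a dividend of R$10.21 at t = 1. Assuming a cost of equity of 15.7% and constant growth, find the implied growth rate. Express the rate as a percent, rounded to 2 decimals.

4.58%

From P₀ = D₁/(r − g), the implied growth is g = r − D₁/P₀.
g = 0.157 − 10.21/91.79 = 0.157 − 0.11123 = 0.04577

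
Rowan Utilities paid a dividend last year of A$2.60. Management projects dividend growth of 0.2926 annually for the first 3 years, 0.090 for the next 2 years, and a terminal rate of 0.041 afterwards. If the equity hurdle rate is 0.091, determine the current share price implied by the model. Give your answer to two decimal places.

A$109.55

Three-stage DDM. Project D₁…D_5; terminal Gordon value at t=5 with g = 0.041; discount at r = 0.091.
D_1 = 3.3608
D_2 = 4.3441
D_3 = 5.6152
D_4 = 6.1206
D_5 = 6.6714
TV_5 = 6.9450/(0.091−0.041) = 138.8991
P₀ = Σ Dₜ/(1+r)ᵗ + TV_5/(1+r)^5 = 109.5523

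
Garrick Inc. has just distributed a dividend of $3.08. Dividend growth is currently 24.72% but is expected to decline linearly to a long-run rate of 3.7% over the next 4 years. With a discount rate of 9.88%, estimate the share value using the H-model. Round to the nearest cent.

$72.63

H-model: P₀ = D₀[(1+g_L) + H(g_S−g_L)]/(r−g_L), with H = 4/2 = 2.
P₀ = 3.08 × [(1+0.037) + 2×(0.2472−0.037)] / (0.0988−0.037)
   = 3.08 × 1.4574 / 0.0618 = 72.6342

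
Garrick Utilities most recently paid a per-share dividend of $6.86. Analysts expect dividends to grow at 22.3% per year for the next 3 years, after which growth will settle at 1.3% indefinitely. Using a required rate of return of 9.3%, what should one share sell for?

Two-stage DDM. Project D₁…D_3 at 0.223, terminal growth 0.013, discount at r = 0.093.
D_1 = 8.3898
D_2 = 10.2607
D_3 = 12.5488
Terminal value at t=3: TV = D_4/(r−g) = 12.7120/(0.093−0.013) = 158.8997
P₀ = 8.3898/(1+0.093)^1 + 10.2607/(1+0.093)^2 + 12.5488/(1+0.093)^3 + 158.8997/(1+0.093)^3 = 147.5674

$147.57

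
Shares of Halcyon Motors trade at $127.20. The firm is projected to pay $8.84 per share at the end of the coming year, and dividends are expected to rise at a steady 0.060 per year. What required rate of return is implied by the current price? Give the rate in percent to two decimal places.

12.95%

Rearranging the constant-growth DDM: r = D₁/P₀ + g.
r = 8.8400 / 127.20 + 0.06 = 0.06950 + 0.06 = 0.12950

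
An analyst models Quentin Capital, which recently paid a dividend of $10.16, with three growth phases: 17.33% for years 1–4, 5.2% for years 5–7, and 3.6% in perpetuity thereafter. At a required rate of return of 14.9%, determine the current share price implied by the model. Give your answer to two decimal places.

Three-stage DDM. Project D₁…D_7; terminal Gordon value at t=7 with g = 0.036; discount at r = 0.149.
D_1 = 11.9207
D_2 = 13.9866
D_3 = 16.4105
D_4 = 19.2544
D_5 = 20.2556
D_6 = 21.3089
D_7 = 22.4170
TV_7 = 23.2240/(0.149−0.036) = 205.5221
P₀ = Σ Dₜ/(1+r)ᵗ + TV_7/(1+r)^7 = 148.4240

$148.42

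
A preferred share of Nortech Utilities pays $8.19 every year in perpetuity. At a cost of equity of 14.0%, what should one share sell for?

$58.50

Zero-growth DDM (perpetuity): P₀ = D/r = 8.19 / 0.14 = 58.5000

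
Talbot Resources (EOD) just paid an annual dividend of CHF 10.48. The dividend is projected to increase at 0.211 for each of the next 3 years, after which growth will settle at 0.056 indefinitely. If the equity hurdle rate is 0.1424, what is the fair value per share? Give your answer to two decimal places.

Two-stage DDM. Project D₁…D_3 at 0.211, terminal growth 0.056, discount at r = 0.1424.
D_1 = 12.6913
D_2 = 15.3691
D_3 = 18.6120
Terminal value at t=3: TV = D_4/(r−g) = 19.6543/(0.1424−0.056) = 227.4804
P₀ = 12.6913/(1+0.1424)^1 + 15.3691/(1+0.1424)^2 + 18.6120/(1+0.1424)^3 + 227.4804/(1+0.1424)^3 = 187.9464

CHF 187.95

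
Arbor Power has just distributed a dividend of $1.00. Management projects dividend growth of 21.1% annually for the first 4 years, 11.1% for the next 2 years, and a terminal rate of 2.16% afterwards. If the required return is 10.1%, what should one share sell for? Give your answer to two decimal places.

$27.25

Three-stage DDM. Project D₁…D_6; terminal Gordon value at t=6 with g = 0.0216; discount at r = 0.101.
D_1 = 1.2110
D_2 = 1.4665
D_3 = 1.7760
D_4 = 2.1507
D_5 = 2.3894
D_6 = 2.6546
TV_6 = 2.7120/(0.101−0.0216) = 34.1558
P₀ = Σ Dₜ/(1+r)ᵗ + TV_6/(1+r)^6 = 27.2465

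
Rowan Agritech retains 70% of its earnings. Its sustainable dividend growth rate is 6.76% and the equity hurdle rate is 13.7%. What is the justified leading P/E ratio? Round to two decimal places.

4.32

Payout ratio b = 1 − 0.70 = 0.30.
Justified leading P/E = b/(r−g) = 0.30/(0.137−0.0676) = 4.3228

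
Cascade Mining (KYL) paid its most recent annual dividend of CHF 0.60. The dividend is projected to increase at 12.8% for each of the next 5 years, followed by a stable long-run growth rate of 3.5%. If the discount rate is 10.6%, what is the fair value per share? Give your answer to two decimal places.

CHF 12.84

Two-stage DDM. Project D₁…D_5 at 0.128, terminal growth 0.035, discount at r = 0.106.
D_1 = 0.6768
D_2 = 0.7634
D_3 = 0.8611
D_4 = 0.9714
D_5 = 1.0957
Terminal value at t=5: TV = D_6/(r−g) = 1.1341/(0.106−0.035) = 15.9727
P₀ = 0.6768/(1+0.106)^1 + 0.7634/(1+0.106)^2 + 0.8611/(1+0.106)^3 + 0.9714/(1+0.106)^4 + 1.0957/(1+0.106)^5 + 15.9727/(1+0.106)^5 = 12.8355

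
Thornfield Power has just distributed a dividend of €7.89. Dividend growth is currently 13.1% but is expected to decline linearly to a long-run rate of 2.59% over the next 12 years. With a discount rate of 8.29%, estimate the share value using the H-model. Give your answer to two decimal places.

H-model: P₀ = D₀[(1+g_L) + H(g_S−g_L)]/(r−g_L), with H = 12/2 = 6.
P₀ = 7.89 × [(1+0.0259) + 6×(0.131−0.0259)] / (0.0829−0.0259)
   = 7.89 × 1.6565 / 0.057 = 229.2945

€229.29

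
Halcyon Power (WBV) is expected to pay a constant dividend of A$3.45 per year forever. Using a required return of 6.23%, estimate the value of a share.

Zero-growth DDM (perpetuity): P₀ = D/r = 3.45 / 0.0623 = 55.3772

A$55.38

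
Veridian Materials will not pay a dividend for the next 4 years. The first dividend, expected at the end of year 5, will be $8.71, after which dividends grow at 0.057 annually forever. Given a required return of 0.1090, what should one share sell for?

$110.74

Deferred-dividend DDM. At t=4 the remaining stream is a growing perpetuity with first payment D_5 = 8.71.
V_4 = D_5/(r−g) = 8.71/(0.109−0.057) = 167.5000
P₀ = V_4/(1+r)^4 = 167.5000/(1+0.109)^4 = 110.7359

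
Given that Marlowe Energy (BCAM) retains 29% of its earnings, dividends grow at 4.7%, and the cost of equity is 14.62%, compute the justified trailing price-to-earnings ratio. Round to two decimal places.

7.49

Payout ratio b = 1 − 0.29 = 0.71.
Justified trailing P/E = b(1+g)/(r−g) = 0.71×(1+0.047)/(0.1462−0.047) = 7.4936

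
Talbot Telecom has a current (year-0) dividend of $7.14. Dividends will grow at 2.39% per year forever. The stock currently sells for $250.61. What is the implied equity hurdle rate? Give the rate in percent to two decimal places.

5.31%

Rearranging the constant-growth DDM: r = D₁/P₀ + g.
D₁ = 7.14 × (1 + 0.0239) = 7.3106.
r = 7.3106 / 250.61 + 0.0239 = 0.02917 + 0.0239 = 0.05307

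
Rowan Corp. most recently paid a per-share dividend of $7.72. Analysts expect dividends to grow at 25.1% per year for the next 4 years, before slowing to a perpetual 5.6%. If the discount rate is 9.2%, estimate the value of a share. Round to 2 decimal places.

Two-stage DDM. Project D₁…D_4 at 0.251, terminal growth 0.056, discount at r = 0.092.
D_1 = 9.6577
D_2 = 12.0818
D_3 = 15.1143
D_4 = 18.9080
Terminal value at t=4: TV = D_5/(r−g) = 19.9669/(0.092−0.056) = 554.6359
P₀ = 9.6577/(1+0.092)^1 + 12.0818/(1+0.092)^2 + 15.1143/(1+0.092)^3 + 18.9080/(1+0.092)^4 + 554.6359/(1+0.092)^4 = 433.9274

$433.93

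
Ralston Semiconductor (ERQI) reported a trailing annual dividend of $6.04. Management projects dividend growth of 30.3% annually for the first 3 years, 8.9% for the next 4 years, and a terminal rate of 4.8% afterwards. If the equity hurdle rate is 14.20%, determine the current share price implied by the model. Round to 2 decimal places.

$138.35

Three-stage DDM. Project D₁…D_7; terminal Gordon value at t=7 with g = 0.048; discount at r = 0.142.
D_1 = 7.8701
D_2 = 10.2548
D_3 = 13.3620
D_4 = 14.5512
D_5 = 15.8462
D_6 = 17.2565
D_7 = 18.7924
TV_7 = 19.6944/(0.142−0.048) = 209.5150
P₀ = Σ Dₜ/(1+r)ᵗ + TV_7/(1+r)^7 = 138.3468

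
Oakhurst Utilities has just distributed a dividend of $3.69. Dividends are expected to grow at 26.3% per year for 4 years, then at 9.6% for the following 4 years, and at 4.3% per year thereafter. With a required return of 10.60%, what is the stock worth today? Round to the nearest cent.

$145.51

Three-stage DDM. Project D₁…D_8; terminal Gordon value at t=8 with g = 0.043; discount at r = 0.106.
D_1 = 4.6605
D_2 = 5.8862
D_3 = 7.4342
D_4 = 9.3894
D_5 = 10.2908
D_6 = 11.2787
D_7 = 12.3615
D_8 = 13.5482
TV_8 = 14.1308/(0.106−0.043) = 224.2982
P₀ = Σ Dₜ/(1+r)ᵗ + TV_8/(1+r)^8 = 145.5148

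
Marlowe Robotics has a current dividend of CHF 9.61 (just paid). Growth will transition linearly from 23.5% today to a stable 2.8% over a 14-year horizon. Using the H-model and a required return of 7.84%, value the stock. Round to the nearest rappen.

CHF 472.30

H-model: P₀ = D₀[(1+g_L) + H(g_S−g_L)]/(r−g_L), with H = 14/2 = 7.
P₀ = 9.61 × [(1+0.028) + 7×(0.235−0.028)] / (0.0784−0.028)
   = 9.61 × 2.4770 / 0.0504 = 472.3010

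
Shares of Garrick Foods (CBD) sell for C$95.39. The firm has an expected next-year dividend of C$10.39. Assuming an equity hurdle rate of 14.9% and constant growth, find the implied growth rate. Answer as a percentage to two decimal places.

4.01%

From P₀ = D₁/(r − g), the implied growth is g = r − D₁/P₀.
g = 0.149 − 10.39/95.39 = 0.149 − 0.10892 = 0.04008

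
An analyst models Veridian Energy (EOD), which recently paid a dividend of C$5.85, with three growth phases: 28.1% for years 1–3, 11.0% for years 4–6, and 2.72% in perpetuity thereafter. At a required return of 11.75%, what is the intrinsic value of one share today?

C$147.52

Three-stage DDM. Project D₁…D_6; terminal Gordon value at t=6 with g = 0.0272; discount at r = 0.1175.
D_1 = 7.4939
D_2 = 9.5996
D_3 = 12.2971
D_4 = 13.6498
D_5 = 15.1513
D_6 = 16.8179
TV_6 = 17.2754/(0.1175−0.0272) = 191.3108
P₀ = Σ Dₜ/(1+r)ᵗ + TV_6/(1+r)^6 = 147.5189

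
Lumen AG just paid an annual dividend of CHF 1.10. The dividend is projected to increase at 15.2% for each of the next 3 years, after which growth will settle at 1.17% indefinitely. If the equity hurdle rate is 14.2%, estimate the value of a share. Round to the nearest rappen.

CHF 12.13

Two-stage DDM. Project D₁…D_3 at 0.152, terminal growth 0.0117, discount at r = 0.142.
D_1 = 1.2672
D_2 = 1.4598
D_3 = 1.6817
Terminal value at t=3: TV = D_4/(r−g) = 1.7014/(0.142−0.0117) = 13.0574
P₀ = 1.2672/(1+0.142)^1 + 1.4598/(1+0.142)^2 + 1.6817/(1+0.142)^3 + 13.0574/(1+0.142)^3 = 12.1253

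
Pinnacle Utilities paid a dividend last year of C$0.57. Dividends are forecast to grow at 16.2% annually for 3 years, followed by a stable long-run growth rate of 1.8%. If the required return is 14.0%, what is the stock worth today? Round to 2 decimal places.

Two-stage DDM. Project D₁…D_3 at 0.162, terminal growth 0.018, discount at r = 0.14.
D_1 = 0.6623
D_2 = 0.7696
D_3 = 0.8943
Terminal value at t=3: TV = D_4/(r−g) = 0.9104/(0.14−0.018) = 7.4624
P₀ = 0.6623/(1+0.14)^1 + 0.7696/(1+0.14)^2 + 0.8943/(1+0.14)^3 + 7.4624/(1+0.14)^3 = 6.8138

C$6.81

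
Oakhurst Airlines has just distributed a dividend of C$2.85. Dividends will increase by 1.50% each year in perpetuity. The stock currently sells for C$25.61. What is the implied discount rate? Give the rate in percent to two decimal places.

Rearranging the constant-growth DDM: r = D₁/P₀ + g.
D₁ = 2.85 × (1 + 0.015) = 2.8927.
r = 2.8927 / 25.61 + 0.015 = 0.11295 + 0.015 = 0.12795

12.80%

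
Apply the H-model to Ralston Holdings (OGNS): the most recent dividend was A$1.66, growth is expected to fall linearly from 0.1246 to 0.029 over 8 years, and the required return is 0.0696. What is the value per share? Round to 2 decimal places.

H-model: P₀ = D₀[(1+g_L) + H(g_S−g_L)]/(r−g_L), with H = 8/2 = 4.
P₀ = 1.66 × [(1+0.029) + 4×(0.1246−0.029)] / (0.0696−0.029)
   = 1.66 × 1.4114 / 0.0406 = 57.7075

A$57.71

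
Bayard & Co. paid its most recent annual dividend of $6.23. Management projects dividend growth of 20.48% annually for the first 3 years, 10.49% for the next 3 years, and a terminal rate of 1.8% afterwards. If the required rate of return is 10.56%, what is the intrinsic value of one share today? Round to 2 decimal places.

Three-stage DDM. Project D₁…D_6; terminal Gordon value at t=6 with g = 0.018; discount at r = 0.1056.
D_1 = 7.5059
D_2 = 9.0431
D_3 = 10.8951
D_4 = 12.0380
D_5 = 13.3008
D_6 = 14.6961
TV_6 = 14.9606/(0.1056−0.018) = 170.7833
P₀ = Σ Dₜ/(1+r)ᵗ + TV_6/(1+r)^6 = 139.9141

$139.91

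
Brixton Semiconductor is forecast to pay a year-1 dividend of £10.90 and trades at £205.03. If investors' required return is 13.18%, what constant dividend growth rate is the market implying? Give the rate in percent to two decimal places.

7.86%

From P₀ = D₁/(r − g), the implied growth is g = r − D₁/P₀.
g = 0.1318 − 10.90/205.03 = 0.1318 − 0.05316 = 0.07864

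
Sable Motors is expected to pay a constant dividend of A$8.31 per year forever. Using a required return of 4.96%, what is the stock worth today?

Zero-growth DDM (perpetuity): P₀ = D/r = 8.31 / 0.0496 = 167.5403

A$167.54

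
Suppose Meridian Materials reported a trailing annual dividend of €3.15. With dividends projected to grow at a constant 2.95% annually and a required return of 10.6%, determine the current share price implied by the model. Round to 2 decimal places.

€42.39

Gordon growth model: P₀ = D₁/(r − g). D₁ = 3.15 × (1 + 0.0295) = 3.2429.
P₀ = 3.2429 / (0.106 − 0.0295) = 3.2429 / 0.0765 = 42.3912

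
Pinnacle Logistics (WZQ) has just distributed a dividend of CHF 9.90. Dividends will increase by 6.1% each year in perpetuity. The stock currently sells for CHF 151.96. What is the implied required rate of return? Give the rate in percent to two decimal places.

Rearranging the constant-growth DDM: r = D₁/P₀ + g.
D₁ = 9.90 × (1 + 0.061) = 10.5039.
r = 10.5039 / 151.96 + 0.061 = 0.06912 + 0.061 = 0.13012

13.01%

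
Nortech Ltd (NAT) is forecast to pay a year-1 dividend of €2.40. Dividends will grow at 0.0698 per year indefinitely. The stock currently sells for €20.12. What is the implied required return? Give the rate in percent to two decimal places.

Rearranging the constant-growth DDM: r = D₁/P₀ + g.
r = 2.4000 / 20.12 + 0.0698 = 0.11928 + 0.0698 = 0.18908

18.91%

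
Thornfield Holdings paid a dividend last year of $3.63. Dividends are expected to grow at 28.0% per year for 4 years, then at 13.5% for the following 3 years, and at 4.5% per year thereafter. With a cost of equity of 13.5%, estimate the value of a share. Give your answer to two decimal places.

$105.58

Three-stage DDM. Project D₁…D_7; terminal Gordon value at t=7 with g = 0.045; discount at r = 0.135.
D_1 = 4.6464
D_2 = 5.9474
D_3 = 7.6127
D_4 = 9.7442
D_5 = 11.0597
D_6 = 12.5527
D_7 = 14.2473
TV_7 = 14.8885/(0.135−0.045) = 165.4276
P₀ = Σ Dₜ/(1+r)ᵗ + TV_7/(1+r)^7 = 105.5806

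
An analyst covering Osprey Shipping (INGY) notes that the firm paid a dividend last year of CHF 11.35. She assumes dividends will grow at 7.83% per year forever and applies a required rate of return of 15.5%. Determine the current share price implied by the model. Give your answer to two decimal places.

Gordon growth model: P₀ = D₁/(r − g). D₁ = 11.35 × (1 + 0.0783) = 12.2387.
P₀ = 12.2387 / (0.155 − 0.0783) = 12.2387 / 0.0767 = 159.5659

CHF 159.57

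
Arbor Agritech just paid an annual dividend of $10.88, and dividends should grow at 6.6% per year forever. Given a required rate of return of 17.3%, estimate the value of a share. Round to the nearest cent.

$108.39

Gordon growth model: P₀ = D₁/(r − g). D₁ = 10.88 × (1 + 0.066) = 11.5981.
P₀ = 11.5981 / (0.173 − 0.066) = 11.5981 / 0.107 = 108.3933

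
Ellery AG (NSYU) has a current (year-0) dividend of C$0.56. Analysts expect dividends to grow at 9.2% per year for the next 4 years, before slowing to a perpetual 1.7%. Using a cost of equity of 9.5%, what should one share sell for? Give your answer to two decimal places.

Two-stage DDM. Project D₁…D_4 at 0.092, terminal growth 0.017, discount at r = 0.095.
D_1 = 0.6115
D_2 = 0.6678
D_3 = 0.7292
D_4 = 0.7963
Terminal value at t=4: TV = D_5/(r−g) = 0.8098/(0.095−0.017) = 10.3826
P₀ = 0.6115/(1+0.095)^1 + 0.6678/(1+0.095)^2 + 0.7292/(1+0.095)^3 + 0.7963/(1+0.095)^4 + 10.3826/(1+0.095)^4 = 9.4465

C$9.45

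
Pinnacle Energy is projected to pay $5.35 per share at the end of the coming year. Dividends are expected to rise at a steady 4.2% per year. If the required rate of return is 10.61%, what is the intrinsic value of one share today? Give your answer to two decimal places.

Gordon growth model: P₀ = D₁/(r − g), with D₁ = 5.35 given directly.
P₀ = 5.3500 / (0.1061 − 0.042) = 5.3500 / 0.0641 = 83.4633

$83.46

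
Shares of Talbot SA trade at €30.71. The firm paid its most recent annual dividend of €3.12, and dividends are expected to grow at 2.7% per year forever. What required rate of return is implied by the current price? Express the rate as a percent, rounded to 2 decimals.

13.13%

Rearranging the constant-growth DDM: r = D₁/P₀ + g.
D₁ = 3.12 × (1 + 0.027) = 3.2042.
r = 3.2042 / 30.71 + 0.027 = 0.10434 + 0.027 = 0.13134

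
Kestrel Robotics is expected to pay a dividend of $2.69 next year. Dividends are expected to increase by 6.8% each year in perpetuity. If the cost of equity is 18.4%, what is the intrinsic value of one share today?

$23.19

Gordon growth model: P₀ = D₁/(r − g), with D₁ = 2.69 given directly.
P₀ = 2.6900 / (0.184 − 0.068) = 2.6900 / 0.116 = 23.1897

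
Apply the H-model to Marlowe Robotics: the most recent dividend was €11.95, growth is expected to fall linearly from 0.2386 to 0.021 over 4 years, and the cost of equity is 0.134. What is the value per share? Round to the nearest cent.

H-model: P₀ = D₀[(1+g_L) + H(g_S−g_L)]/(r−g_L), with H = 4/2 = 2.
P₀ = 11.95 × [(1+0.021) + 2×(0.2386−0.021)] / (0.134−0.021)
   = 11.95 × 1.4562 / 0.113 = 153.9964

€154.00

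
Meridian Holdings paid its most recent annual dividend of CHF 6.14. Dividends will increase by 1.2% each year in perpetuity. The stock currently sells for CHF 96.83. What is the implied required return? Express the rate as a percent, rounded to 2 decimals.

Rearranging the constant-growth DDM: r = D₁/P₀ + g.
D₁ = 6.14 × (1 + 0.012) = 6.2137.
r = 6.2137 / 96.83 + 0.012 = 0.06417 + 0.012 = 0.07617

7.62%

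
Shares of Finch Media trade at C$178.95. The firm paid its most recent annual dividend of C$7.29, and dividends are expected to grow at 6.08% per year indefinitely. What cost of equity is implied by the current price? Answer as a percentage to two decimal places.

Rearranging the constant-growth DDM: r = D₁/P₀ + g.
D₁ = 7.29 × (1 + 0.0608) = 7.7332.
r = 7.7332 / 178.95 + 0.0608 = 0.04321 + 0.0608 = 0.10401

10.40%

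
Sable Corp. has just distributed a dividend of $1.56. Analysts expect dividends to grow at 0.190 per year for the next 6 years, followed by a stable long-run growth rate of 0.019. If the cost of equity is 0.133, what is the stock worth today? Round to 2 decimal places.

Two-stage DDM. Project D₁…D_6 at 0.19, terminal growth 0.019, discount at r = 0.133.
D_1 = 1.8564
D_2 = 2.2091
D_3 = 2.6288
D_4 = 3.1283
D_5 = 3.7227
D_6 = 4.4300
Terminal value at t=6: TV = D_7/(r−g) = 4.5142/(0.133−0.019) = 39.5982
P₀ = 1.8564/(1+0.133)^1 + 2.2091/(1+0.133)^2 + 2.6288/(1+0.133)^3 + 3.1283/(1+0.133)^4 + 3.7227/(1+0.133)^5 + 4.4300/(1+0.133)^6 + 39.5982/(1+0.133)^6 = 29.8731

$29.87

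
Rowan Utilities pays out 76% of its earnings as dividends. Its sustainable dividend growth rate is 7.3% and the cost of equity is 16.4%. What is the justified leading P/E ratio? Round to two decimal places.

8.35

Justified leading P/E = b/(r−g) = 0.76/(0.164−0.073) = 8.3516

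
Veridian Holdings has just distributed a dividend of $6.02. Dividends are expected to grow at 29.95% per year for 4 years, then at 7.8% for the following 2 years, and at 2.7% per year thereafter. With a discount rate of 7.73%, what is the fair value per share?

$325.42

Three-stage DDM. Project D₁…D_6; terminal Gordon value at t=6 with g = 0.027; discount at r = 0.0773.
D_1 = 7.8230
D_2 = 10.1660
D_3 = 13.2107
D_4 = 17.1673
D_5 = 18.5063
D_6 = 19.9498
TV_6 = 20.4885/(0.0773−0.027) = 407.3255
P₀ = Σ Dₜ/(1+r)ᵗ + TV_6/(1+r)^6 = 325.4167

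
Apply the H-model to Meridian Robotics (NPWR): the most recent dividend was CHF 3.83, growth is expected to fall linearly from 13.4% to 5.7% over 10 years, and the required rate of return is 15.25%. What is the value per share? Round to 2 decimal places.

CHF 57.83

H-model: P₀ = D₀[(1+g_L) + H(g_S−g_L)]/(r−g_L), with H = 10/2 = 5.
P₀ = 3.83 × [(1+0.057) + 5×(0.134−0.057)] / (0.1525−0.057)
   = 3.83 × 1.4420 / 0.0955 = 57.8310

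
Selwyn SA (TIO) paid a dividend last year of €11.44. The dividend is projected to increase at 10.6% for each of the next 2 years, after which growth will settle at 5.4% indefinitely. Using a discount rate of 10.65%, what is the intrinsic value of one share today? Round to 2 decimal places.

€252.33

Two-stage DDM. Project D₁…D_2 at 0.106, terminal growth 0.054, discount at r = 0.1065.
D_1 = 12.6526
D_2 = 13.9938
Terminal value at t=2: TV = D_3/(r−g) = 14.7495/(0.1065−0.054) = 280.9426
P₀ = 12.6526/(1+0.1065)^1 + 13.9938/(1+0.1065)^2 + 280.9426/(1+0.1065)^2 = 252.3286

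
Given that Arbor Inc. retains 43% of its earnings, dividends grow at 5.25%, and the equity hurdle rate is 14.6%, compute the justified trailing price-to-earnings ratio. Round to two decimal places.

6.42

Payout ratio b = 1 − 0.43 = 0.57.
Justified trailing P/E = b(1+g)/(r−g) = 0.57×(1+0.0525)/(0.146−0.0525) = 6.4163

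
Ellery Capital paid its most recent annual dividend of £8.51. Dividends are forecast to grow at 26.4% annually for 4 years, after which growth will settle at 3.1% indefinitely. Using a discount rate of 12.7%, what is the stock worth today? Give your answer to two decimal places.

Two-stage DDM. Project D₁…D_4 at 0.264, terminal growth 0.031, discount at r = 0.127.
D_1 = 10.7566
D_2 = 13.5964
D_3 = 17.1858
D_4 = 21.7229
Terminal value at t=4: TV = D_5/(r−g) = 22.3963/(0.127−0.031) = 233.2949
P₀ = 10.7566/(1+0.127)^1 + 13.5964/(1+0.127)^2 + 17.1858/(1+0.127)^3 + 21.7229/(1+0.127)^4 + 233.2949/(1+0.127)^4 = 190.3345

£190.33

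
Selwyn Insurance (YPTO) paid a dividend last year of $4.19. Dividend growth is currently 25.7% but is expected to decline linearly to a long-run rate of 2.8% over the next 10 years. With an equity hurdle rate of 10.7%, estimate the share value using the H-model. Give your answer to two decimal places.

$115.25

H-model: P₀ = D₀[(1+g_L) + H(g_S−g_L)]/(r−g_L), with H = 10/2 = 5.
P₀ = 4.19 × [(1+0.028) + 5×(0.257−0.028)] / (0.107−0.028)
   = 4.19 × 2.1730 / 0.079 = 115.2515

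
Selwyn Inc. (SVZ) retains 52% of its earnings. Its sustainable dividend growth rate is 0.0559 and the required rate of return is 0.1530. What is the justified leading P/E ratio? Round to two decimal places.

Payout ratio b = 1 − 0.52 = 0.48.
Justified leading P/E = b/(r−g) = 0.48/(0.153−0.0559) = 4.9434

4.94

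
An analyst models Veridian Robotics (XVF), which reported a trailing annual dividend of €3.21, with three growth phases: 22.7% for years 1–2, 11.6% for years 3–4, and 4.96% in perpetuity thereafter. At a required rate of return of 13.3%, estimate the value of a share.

€60.57

Three-stage DDM. Project D₁…D_4; terminal Gordon value at t=4 with g = 0.0496; discount at r = 0.133.
D_1 = 3.9387
D_2 = 4.8327
D_3 = 5.3933
D_4 = 6.0190
TV_4 = 6.3175/(0.133−0.0496) = 75.7496
P₀ = Σ Dₜ/(1+r)ᵗ + TV_4/(1+r)^4 = 60.5704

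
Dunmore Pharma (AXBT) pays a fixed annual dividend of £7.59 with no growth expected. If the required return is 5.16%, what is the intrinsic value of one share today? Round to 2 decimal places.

Zero-growth DDM (perpetuity): P₀ = D/r = 7.59 / 0.0516 = 147.0930

£147.09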